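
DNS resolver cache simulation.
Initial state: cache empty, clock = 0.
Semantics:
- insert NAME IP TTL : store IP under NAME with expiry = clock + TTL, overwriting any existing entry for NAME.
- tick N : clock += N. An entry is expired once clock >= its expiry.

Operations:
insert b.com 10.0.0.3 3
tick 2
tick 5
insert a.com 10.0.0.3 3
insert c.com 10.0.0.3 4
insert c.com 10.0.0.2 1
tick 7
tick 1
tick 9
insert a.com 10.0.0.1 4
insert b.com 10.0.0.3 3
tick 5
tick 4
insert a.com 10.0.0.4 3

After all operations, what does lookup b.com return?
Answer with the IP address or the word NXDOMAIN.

Op 1: insert b.com -> 10.0.0.3 (expiry=0+3=3). clock=0
Op 2: tick 2 -> clock=2.
Op 3: tick 5 -> clock=7. purged={b.com}
Op 4: insert a.com -> 10.0.0.3 (expiry=7+3=10). clock=7
Op 5: insert c.com -> 10.0.0.3 (expiry=7+4=11). clock=7
Op 6: insert c.com -> 10.0.0.2 (expiry=7+1=8). clock=7
Op 7: tick 7 -> clock=14. purged={a.com,c.com}
Op 8: tick 1 -> clock=15.
Op 9: tick 9 -> clock=24.
Op 10: insert a.com -> 10.0.0.1 (expiry=24+4=28). clock=24
Op 11: insert b.com -> 10.0.0.3 (expiry=24+3=27). clock=24
Op 12: tick 5 -> clock=29. purged={a.com,b.com}
Op 13: tick 4 -> clock=33.
Op 14: insert a.com -> 10.0.0.4 (expiry=33+3=36). clock=33
lookup b.com: not in cache (expired or never inserted)

Answer: NXDOMAIN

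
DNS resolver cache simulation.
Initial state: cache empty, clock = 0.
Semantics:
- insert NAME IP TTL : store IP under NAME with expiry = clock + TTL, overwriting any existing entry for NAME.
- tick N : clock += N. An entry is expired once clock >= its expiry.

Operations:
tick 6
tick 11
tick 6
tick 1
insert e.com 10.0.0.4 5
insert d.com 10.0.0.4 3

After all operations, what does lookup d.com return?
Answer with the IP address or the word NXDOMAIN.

Op 1: tick 6 -> clock=6.
Op 2: tick 11 -> clock=17.
Op 3: tick 6 -> clock=23.
Op 4: tick 1 -> clock=24.
Op 5: insert e.com -> 10.0.0.4 (expiry=24+5=29). clock=24
Op 6: insert d.com -> 10.0.0.4 (expiry=24+3=27). clock=24
lookup d.com: present, ip=10.0.0.4 expiry=27 > clock=24

Answer: 10.0.0.4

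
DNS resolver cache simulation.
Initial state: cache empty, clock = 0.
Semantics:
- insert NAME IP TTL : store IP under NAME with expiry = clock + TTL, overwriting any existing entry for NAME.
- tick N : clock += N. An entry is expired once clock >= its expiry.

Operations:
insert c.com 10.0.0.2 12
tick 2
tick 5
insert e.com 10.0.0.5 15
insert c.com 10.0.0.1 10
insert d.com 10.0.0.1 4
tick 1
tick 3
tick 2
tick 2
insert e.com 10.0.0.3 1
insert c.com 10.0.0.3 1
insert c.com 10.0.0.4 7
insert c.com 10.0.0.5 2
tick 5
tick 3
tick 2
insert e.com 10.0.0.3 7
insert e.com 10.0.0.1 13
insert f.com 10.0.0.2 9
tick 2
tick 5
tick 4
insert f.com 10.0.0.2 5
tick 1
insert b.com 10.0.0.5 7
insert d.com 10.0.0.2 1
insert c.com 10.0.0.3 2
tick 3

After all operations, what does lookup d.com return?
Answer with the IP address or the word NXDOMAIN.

Answer: NXDOMAIN

Derivation:
Op 1: insert c.com -> 10.0.0.2 (expiry=0+12=12). clock=0
Op 2: tick 2 -> clock=2.
Op 3: tick 5 -> clock=7.
Op 4: insert e.com -> 10.0.0.5 (expiry=7+15=22). clock=7
Op 5: insert c.com -> 10.0.0.1 (expiry=7+10=17). clock=7
Op 6: insert d.com -> 10.0.0.1 (expiry=7+4=11). clock=7
Op 7: tick 1 -> clock=8.
Op 8: tick 3 -> clock=11. purged={d.com}
Op 9: tick 2 -> clock=13.
Op 10: tick 2 -> clock=15.
Op 11: insert e.com -> 10.0.0.3 (expiry=15+1=16). clock=15
Op 12: insert c.com -> 10.0.0.3 (expiry=15+1=16). clock=15
Op 13: insert c.com -> 10.0.0.4 (expiry=15+7=22). clock=15
Op 14: insert c.com -> 10.0.0.5 (expiry=15+2=17). clock=15
Op 15: tick 5 -> clock=20. purged={c.com,e.com}
Op 16: tick 3 -> clock=23.
Op 17: tick 2 -> clock=25.
Op 18: insert e.com -> 10.0.0.3 (expiry=25+7=32). clock=25
Op 19: insert e.com -> 10.0.0.1 (expiry=25+13=38). clock=25
Op 20: insert f.com -> 10.0.0.2 (expiry=25+9=34). clock=25
Op 21: tick 2 -> clock=27.
Op 22: tick 5 -> clock=32.
Op 23: tick 4 -> clock=36. purged={f.com}
Op 24: insert f.com -> 10.0.0.2 (expiry=36+5=41). clock=36
Op 25: tick 1 -> clock=37.
Op 26: insert b.com -> 10.0.0.5 (expiry=37+7=44). clock=37
Op 27: insert d.com -> 10.0.0.2 (expiry=37+1=38). clock=37
Op 28: insert c.com -> 10.0.0.3 (expiry=37+2=39). clock=37
Op 29: tick 3 -> clock=40. purged={c.com,d.com,e.com}
lookup d.com: not in cache (expired or never inserted)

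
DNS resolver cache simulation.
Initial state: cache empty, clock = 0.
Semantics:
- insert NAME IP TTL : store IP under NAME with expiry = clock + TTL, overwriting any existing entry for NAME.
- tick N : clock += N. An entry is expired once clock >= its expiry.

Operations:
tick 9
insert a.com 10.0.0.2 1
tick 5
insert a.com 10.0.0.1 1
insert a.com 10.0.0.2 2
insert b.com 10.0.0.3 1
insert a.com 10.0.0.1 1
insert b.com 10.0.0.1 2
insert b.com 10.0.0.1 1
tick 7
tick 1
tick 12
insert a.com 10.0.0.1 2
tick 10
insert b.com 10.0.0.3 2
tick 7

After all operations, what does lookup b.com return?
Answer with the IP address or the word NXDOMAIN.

Answer: NXDOMAIN

Derivation:
Op 1: tick 9 -> clock=9.
Op 2: insert a.com -> 10.0.0.2 (expiry=9+1=10). clock=9
Op 3: tick 5 -> clock=14. purged={a.com}
Op 4: insert a.com -> 10.0.0.1 (expiry=14+1=15). clock=14
Op 5: insert a.com -> 10.0.0.2 (expiry=14+2=16). clock=14
Op 6: insert b.com -> 10.0.0.3 (expiry=14+1=15). clock=14
Op 7: insert a.com -> 10.0.0.1 (expiry=14+1=15). clock=14
Op 8: insert b.com -> 10.0.0.1 (expiry=14+2=16). clock=14
Op 9: insert b.com -> 10.0.0.1 (expiry=14+1=15). clock=14
Op 10: tick 7 -> clock=21. purged={a.com,b.com}
Op 11: tick 1 -> clock=22.
Op 12: tick 12 -> clock=34.
Op 13: insert a.com -> 10.0.0.1 (expiry=34+2=36). clock=34
Op 14: tick 10 -> clock=44. purged={a.com}
Op 15: insert b.com -> 10.0.0.3 (expiry=44+2=46). clock=44
Op 16: tick 7 -> clock=51. purged={b.com}
lookup b.com: not in cache (expired or never inserted)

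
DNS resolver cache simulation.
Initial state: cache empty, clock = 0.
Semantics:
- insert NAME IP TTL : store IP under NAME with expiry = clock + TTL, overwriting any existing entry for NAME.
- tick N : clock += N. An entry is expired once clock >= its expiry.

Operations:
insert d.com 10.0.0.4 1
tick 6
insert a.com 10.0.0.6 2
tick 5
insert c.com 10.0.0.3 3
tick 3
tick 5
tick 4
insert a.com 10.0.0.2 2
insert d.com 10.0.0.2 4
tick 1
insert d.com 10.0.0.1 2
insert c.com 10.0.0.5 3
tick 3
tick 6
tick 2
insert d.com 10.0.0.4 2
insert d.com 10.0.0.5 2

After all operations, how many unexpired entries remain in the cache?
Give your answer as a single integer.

Answer: 1

Derivation:
Op 1: insert d.com -> 10.0.0.4 (expiry=0+1=1). clock=0
Op 2: tick 6 -> clock=6. purged={d.com}
Op 3: insert a.com -> 10.0.0.6 (expiry=6+2=8). clock=6
Op 4: tick 5 -> clock=11. purged={a.com}
Op 5: insert c.com -> 10.0.0.3 (expiry=11+3=14). clock=11
Op 6: tick 3 -> clock=14. purged={c.com}
Op 7: tick 5 -> clock=19.
Op 8: tick 4 -> clock=23.
Op 9: insert a.com -> 10.0.0.2 (expiry=23+2=25). clock=23
Op 10: insert d.com -> 10.0.0.2 (expiry=23+4=27). clock=23
Op 11: tick 1 -> clock=24.
Op 12: insert d.com -> 10.0.0.1 (expiry=24+2=26). clock=24
Op 13: insert c.com -> 10.0.0.5 (expiry=24+3=27). clock=24
Op 14: tick 3 -> clock=27. purged={a.com,c.com,d.com}
Op 15: tick 6 -> clock=33.
Op 16: tick 2 -> clock=35.
Op 17: insert d.com -> 10.0.0.4 (expiry=35+2=37). clock=35
Op 18: insert d.com -> 10.0.0.5 (expiry=35+2=37). clock=35
Final cache (unexpired): {d.com} -> size=1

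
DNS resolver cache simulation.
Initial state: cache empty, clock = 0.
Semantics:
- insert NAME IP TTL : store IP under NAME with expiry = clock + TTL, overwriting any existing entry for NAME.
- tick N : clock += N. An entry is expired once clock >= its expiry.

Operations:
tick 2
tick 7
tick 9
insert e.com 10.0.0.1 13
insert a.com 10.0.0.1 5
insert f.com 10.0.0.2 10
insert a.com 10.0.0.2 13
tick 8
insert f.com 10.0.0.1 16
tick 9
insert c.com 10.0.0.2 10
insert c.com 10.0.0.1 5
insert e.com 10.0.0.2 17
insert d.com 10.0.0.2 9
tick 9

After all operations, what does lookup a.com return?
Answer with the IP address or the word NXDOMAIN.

Op 1: tick 2 -> clock=2.
Op 2: tick 7 -> clock=9.
Op 3: tick 9 -> clock=18.
Op 4: insert e.com -> 10.0.0.1 (expiry=18+13=31). clock=18
Op 5: insert a.com -> 10.0.0.1 (expiry=18+5=23). clock=18
Op 6: insert f.com -> 10.0.0.2 (expiry=18+10=28). clock=18
Op 7: insert a.com -> 10.0.0.2 (expiry=18+13=31). clock=18
Op 8: tick 8 -> clock=26.
Op 9: insert f.com -> 10.0.0.1 (expiry=26+16=42). clock=26
Op 10: tick 9 -> clock=35. purged={a.com,e.com}
Op 11: insert c.com -> 10.0.0.2 (expiry=35+10=45). clock=35
Op 12: insert c.com -> 10.0.0.1 (expiry=35+5=40). clock=35
Op 13: insert e.com -> 10.0.0.2 (expiry=35+17=52). clock=35
Op 14: insert d.com -> 10.0.0.2 (expiry=35+9=44). clock=35
Op 15: tick 9 -> clock=44. purged={c.com,d.com,f.com}
lookup a.com: not in cache (expired or never inserted)

Answer: NXDOMAIN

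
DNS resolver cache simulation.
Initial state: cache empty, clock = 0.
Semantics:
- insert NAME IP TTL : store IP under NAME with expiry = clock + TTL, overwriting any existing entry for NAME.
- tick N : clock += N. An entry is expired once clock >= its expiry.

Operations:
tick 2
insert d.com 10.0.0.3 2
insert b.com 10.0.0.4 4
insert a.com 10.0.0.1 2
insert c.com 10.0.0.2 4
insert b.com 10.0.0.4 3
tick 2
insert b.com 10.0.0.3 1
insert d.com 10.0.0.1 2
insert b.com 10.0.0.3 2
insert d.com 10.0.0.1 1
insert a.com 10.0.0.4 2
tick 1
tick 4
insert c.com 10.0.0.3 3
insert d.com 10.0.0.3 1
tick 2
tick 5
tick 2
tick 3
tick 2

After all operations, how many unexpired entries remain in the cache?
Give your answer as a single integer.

Op 1: tick 2 -> clock=2.
Op 2: insert d.com -> 10.0.0.3 (expiry=2+2=4). clock=2
Op 3: insert b.com -> 10.0.0.4 (expiry=2+4=6). clock=2
Op 4: insert a.com -> 10.0.0.1 (expiry=2+2=4). clock=2
Op 5: insert c.com -> 10.0.0.2 (expiry=2+4=6). clock=2
Op 6: insert b.com -> 10.0.0.4 (expiry=2+3=5). clock=2
Op 7: tick 2 -> clock=4. purged={a.com,d.com}
Op 8: insert b.com -> 10.0.0.3 (expiry=4+1=5). clock=4
Op 9: insert d.com -> 10.0.0.1 (expiry=4+2=6). clock=4
Op 10: insert b.com -> 10.0.0.3 (expiry=4+2=6). clock=4
Op 11: insert d.com -> 10.0.0.1 (expiry=4+1=5). clock=4
Op 12: insert a.com -> 10.0.0.4 (expiry=4+2=6). clock=4
Op 13: tick 1 -> clock=5. purged={d.com}
Op 14: tick 4 -> clock=9. purged={a.com,b.com,c.com}
Op 15: insert c.com -> 10.0.0.3 (expiry=9+3=12). clock=9
Op 16: insert d.com -> 10.0.0.3 (expiry=9+1=10). clock=9
Op 17: tick 2 -> clock=11. purged={d.com}
Op 18: tick 5 -> clock=16. purged={c.com}
Op 19: tick 2 -> clock=18.
Op 20: tick 3 -> clock=21.
Op 21: tick 2 -> clock=23.
Final cache (unexpired): {} -> size=0

Answer: 0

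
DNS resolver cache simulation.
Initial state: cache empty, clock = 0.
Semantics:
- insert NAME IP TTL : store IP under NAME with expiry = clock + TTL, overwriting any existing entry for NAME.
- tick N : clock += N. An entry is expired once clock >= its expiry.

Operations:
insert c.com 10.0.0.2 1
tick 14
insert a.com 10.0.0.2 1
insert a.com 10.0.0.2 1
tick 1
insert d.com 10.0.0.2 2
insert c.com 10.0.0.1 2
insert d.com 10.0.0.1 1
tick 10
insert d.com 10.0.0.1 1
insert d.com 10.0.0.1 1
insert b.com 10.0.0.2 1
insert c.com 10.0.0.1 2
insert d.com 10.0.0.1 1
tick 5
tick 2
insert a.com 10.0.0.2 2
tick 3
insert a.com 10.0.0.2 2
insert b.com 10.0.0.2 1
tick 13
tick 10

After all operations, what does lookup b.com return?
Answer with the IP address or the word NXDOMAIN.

Op 1: insert c.com -> 10.0.0.2 (expiry=0+1=1). clock=0
Op 2: tick 14 -> clock=14. purged={c.com}
Op 3: insert a.com -> 10.0.0.2 (expiry=14+1=15). clock=14
Op 4: insert a.com -> 10.0.0.2 (expiry=14+1=15). clock=14
Op 5: tick 1 -> clock=15. purged={a.com}
Op 6: insert d.com -> 10.0.0.2 (expiry=15+2=17). clock=15
Op 7: insert c.com -> 10.0.0.1 (expiry=15+2=17). clock=15
Op 8: insert d.com -> 10.0.0.1 (expiry=15+1=16). clock=15
Op 9: tick 10 -> clock=25. purged={c.com,d.com}
Op 10: insert d.com -> 10.0.0.1 (expiry=25+1=26). clock=25
Op 11: insert d.com -> 10.0.0.1 (expiry=25+1=26). clock=25
Op 12: insert b.com -> 10.0.0.2 (expiry=25+1=26). clock=25
Op 13: insert c.com -> 10.0.0.1 (expiry=25+2=27). clock=25
Op 14: insert d.com -> 10.0.0.1 (expiry=25+1=26). clock=25
Op 15: tick 5 -> clock=30. purged={b.com,c.com,d.com}
Op 16: tick 2 -> clock=32.
Op 17: insert a.com -> 10.0.0.2 (expiry=32+2=34). clock=32
Op 18: tick 3 -> clock=35. purged={a.com}
Op 19: insert a.com -> 10.0.0.2 (expiry=35+2=37). clock=35
Op 20: insert b.com -> 10.0.0.2 (expiry=35+1=36). clock=35
Op 21: tick 13 -> clock=48. purged={a.com,b.com}
Op 22: tick 10 -> clock=58.
lookup b.com: not in cache (expired or never inserted)

Answer: NXDOMAIN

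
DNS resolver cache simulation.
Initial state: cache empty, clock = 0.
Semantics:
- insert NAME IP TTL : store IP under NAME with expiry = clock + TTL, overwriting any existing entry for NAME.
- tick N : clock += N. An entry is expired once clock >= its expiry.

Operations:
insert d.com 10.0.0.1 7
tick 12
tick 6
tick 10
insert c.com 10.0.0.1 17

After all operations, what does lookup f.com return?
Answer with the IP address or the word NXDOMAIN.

Op 1: insert d.com -> 10.0.0.1 (expiry=0+7=7). clock=0
Op 2: tick 12 -> clock=12. purged={d.com}
Op 3: tick 6 -> clock=18.
Op 4: tick 10 -> clock=28.
Op 5: insert c.com -> 10.0.0.1 (expiry=28+17=45). clock=28
lookup f.com: not in cache (expired or never inserted)

Answer: NXDOMAIN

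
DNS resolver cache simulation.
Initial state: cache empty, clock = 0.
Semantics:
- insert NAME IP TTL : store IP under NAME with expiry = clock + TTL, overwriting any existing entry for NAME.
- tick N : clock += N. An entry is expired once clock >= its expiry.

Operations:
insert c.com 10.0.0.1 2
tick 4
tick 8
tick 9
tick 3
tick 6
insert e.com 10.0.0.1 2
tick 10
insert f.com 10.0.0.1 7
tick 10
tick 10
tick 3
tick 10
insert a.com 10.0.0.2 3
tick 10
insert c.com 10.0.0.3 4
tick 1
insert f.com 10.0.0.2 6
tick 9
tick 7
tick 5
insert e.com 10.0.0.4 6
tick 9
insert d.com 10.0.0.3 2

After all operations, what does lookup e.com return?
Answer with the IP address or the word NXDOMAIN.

Op 1: insert c.com -> 10.0.0.1 (expiry=0+2=2). clock=0
Op 2: tick 4 -> clock=4. purged={c.com}
Op 3: tick 8 -> clock=12.
Op 4: tick 9 -> clock=21.
Op 5: tick 3 -> clock=24.
Op 6: tick 6 -> clock=30.
Op 7: insert e.com -> 10.0.0.1 (expiry=30+2=32). clock=30
Op 8: tick 10 -> clock=40. purged={e.com}
Op 9: insert f.com -> 10.0.0.1 (expiry=40+7=47). clock=40
Op 10: tick 10 -> clock=50. purged={f.com}
Op 11: tick 10 -> clock=60.
Op 12: tick 3 -> clock=63.
Op 13: tick 10 -> clock=73.
Op 14: insert a.com -> 10.0.0.2 (expiry=73+3=76). clock=73
Op 15: tick 10 -> clock=83. purged={a.com}
Op 16: insert c.com -> 10.0.0.3 (expiry=83+4=87). clock=83
Op 17: tick 1 -> clock=84.
Op 18: insert f.com -> 10.0.0.2 (expiry=84+6=90). clock=84
Op 19: tick 9 -> clock=93. purged={c.com,f.com}
Op 20: tick 7 -> clock=100.
Op 21: tick 5 -> clock=105.
Op 22: insert e.com -> 10.0.0.4 (expiry=105+6=111). clock=105
Op 23: tick 9 -> clock=114. purged={e.com}
Op 24: insert d.com -> 10.0.0.3 (expiry=114+2=116). clock=114
lookup e.com: not in cache (expired or never inserted)

Answer: NXDOMAIN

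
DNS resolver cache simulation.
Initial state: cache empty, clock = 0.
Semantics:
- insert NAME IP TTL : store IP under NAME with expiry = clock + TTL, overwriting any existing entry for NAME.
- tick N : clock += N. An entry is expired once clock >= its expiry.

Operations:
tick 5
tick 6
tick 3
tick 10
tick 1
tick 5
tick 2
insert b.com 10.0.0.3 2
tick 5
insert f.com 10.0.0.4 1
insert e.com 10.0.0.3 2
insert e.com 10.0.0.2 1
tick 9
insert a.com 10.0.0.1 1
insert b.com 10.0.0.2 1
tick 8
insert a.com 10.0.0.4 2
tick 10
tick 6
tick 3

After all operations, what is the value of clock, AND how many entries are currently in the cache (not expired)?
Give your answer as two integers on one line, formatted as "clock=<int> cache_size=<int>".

Op 1: tick 5 -> clock=5.
Op 2: tick 6 -> clock=11.
Op 3: tick 3 -> clock=14.
Op 4: tick 10 -> clock=24.
Op 5: tick 1 -> clock=25.
Op 6: tick 5 -> clock=30.
Op 7: tick 2 -> clock=32.
Op 8: insert b.com -> 10.0.0.3 (expiry=32+2=34). clock=32
Op 9: tick 5 -> clock=37. purged={b.com}
Op 10: insert f.com -> 10.0.0.4 (expiry=37+1=38). clock=37
Op 11: insert e.com -> 10.0.0.3 (expiry=37+2=39). clock=37
Op 12: insert e.com -> 10.0.0.2 (expiry=37+1=38). clock=37
Op 13: tick 9 -> clock=46. purged={e.com,f.com}
Op 14: insert a.com -> 10.0.0.1 (expiry=46+1=47). clock=46
Op 15: insert b.com -> 10.0.0.2 (expiry=46+1=47). clock=46
Op 16: tick 8 -> clock=54. purged={a.com,b.com}
Op 17: insert a.com -> 10.0.0.4 (expiry=54+2=56). clock=54
Op 18: tick 10 -> clock=64. purged={a.com}
Op 19: tick 6 -> clock=70.
Op 20: tick 3 -> clock=73.
Final clock = 73
Final cache (unexpired): {} -> size=0

Answer: clock=73 cache_size=0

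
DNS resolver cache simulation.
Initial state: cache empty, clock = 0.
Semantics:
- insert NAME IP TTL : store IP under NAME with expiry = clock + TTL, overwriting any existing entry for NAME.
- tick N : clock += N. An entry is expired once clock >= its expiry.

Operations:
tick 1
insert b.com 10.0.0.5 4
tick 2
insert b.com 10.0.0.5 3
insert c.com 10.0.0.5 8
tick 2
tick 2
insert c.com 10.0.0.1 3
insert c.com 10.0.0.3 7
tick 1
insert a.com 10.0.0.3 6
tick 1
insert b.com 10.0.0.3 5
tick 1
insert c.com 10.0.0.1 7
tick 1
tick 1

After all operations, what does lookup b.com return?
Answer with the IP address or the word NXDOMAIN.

Op 1: tick 1 -> clock=1.
Op 2: insert b.com -> 10.0.0.5 (expiry=1+4=5). clock=1
Op 3: tick 2 -> clock=3.
Op 4: insert b.com -> 10.0.0.5 (expiry=3+3=6). clock=3
Op 5: insert c.com -> 10.0.0.5 (expiry=3+8=11). clock=3
Op 6: tick 2 -> clock=5.
Op 7: tick 2 -> clock=7. purged={b.com}
Op 8: insert c.com -> 10.0.0.1 (expiry=7+3=10). clock=7
Op 9: insert c.com -> 10.0.0.3 (expiry=7+7=14). clock=7
Op 10: tick 1 -> clock=8.
Op 11: insert a.com -> 10.0.0.3 (expiry=8+6=14). clock=8
Op 12: tick 1 -> clock=9.
Op 13: insert b.com -> 10.0.0.3 (expiry=9+5=14). clock=9
Op 14: tick 1 -> clock=10.
Op 15: insert c.com -> 10.0.0.1 (expiry=10+7=17). clock=10
Op 16: tick 1 -> clock=11.
Op 17: tick 1 -> clock=12.
lookup b.com: present, ip=10.0.0.3 expiry=14 > clock=12

Answer: 10.0.0.3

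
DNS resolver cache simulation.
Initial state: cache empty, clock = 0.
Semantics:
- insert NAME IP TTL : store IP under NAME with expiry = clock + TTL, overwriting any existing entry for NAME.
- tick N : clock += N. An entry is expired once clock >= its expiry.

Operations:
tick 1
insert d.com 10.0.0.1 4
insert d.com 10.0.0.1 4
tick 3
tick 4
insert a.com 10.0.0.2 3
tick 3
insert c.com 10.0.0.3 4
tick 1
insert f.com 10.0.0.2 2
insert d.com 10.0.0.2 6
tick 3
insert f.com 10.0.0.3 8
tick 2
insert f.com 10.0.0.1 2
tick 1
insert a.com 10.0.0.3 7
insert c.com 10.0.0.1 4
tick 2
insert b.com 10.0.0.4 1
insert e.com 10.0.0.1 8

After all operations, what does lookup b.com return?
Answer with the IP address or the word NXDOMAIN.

Op 1: tick 1 -> clock=1.
Op 2: insert d.com -> 10.0.0.1 (expiry=1+4=5). clock=1
Op 3: insert d.com -> 10.0.0.1 (expiry=1+4=5). clock=1
Op 4: tick 3 -> clock=4.
Op 5: tick 4 -> clock=8. purged={d.com}
Op 6: insert a.com -> 10.0.0.2 (expiry=8+3=11). clock=8
Op 7: tick 3 -> clock=11. purged={a.com}
Op 8: insert c.com -> 10.0.0.3 (expiry=11+4=15). clock=11
Op 9: tick 1 -> clock=12.
Op 10: insert f.com -> 10.0.0.2 (expiry=12+2=14). clock=12
Op 11: insert d.com -> 10.0.0.2 (expiry=12+6=18). clock=12
Op 12: tick 3 -> clock=15. purged={c.com,f.com}
Op 13: insert f.com -> 10.0.0.3 (expiry=15+8=23). clock=15
Op 14: tick 2 -> clock=17.
Op 15: insert f.com -> 10.0.0.1 (expiry=17+2=19). clock=17
Op 16: tick 1 -> clock=18. purged={d.com}
Op 17: insert a.com -> 10.0.0.3 (expiry=18+7=25). clock=18
Op 18: insert c.com -> 10.0.0.1 (expiry=18+4=22). clock=18
Op 19: tick 2 -> clock=20. purged={f.com}
Op 20: insert b.com -> 10.0.0.4 (expiry=20+1=21). clock=20
Op 21: insert e.com -> 10.0.0.1 (expiry=20+8=28). clock=20
lookup b.com: present, ip=10.0.0.4 expiry=21 > clock=20

Answer: 10.0.0.4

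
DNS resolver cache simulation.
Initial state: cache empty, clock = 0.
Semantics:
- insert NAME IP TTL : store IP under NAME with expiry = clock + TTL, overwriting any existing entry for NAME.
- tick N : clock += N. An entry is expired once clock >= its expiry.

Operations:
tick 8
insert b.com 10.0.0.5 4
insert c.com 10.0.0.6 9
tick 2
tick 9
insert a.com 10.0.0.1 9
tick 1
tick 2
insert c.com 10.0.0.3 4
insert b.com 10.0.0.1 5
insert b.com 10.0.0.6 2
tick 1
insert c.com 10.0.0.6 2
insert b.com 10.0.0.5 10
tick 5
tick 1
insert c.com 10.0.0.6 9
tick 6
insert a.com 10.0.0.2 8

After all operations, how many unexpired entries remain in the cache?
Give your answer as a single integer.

Op 1: tick 8 -> clock=8.
Op 2: insert b.com -> 10.0.0.5 (expiry=8+4=12). clock=8
Op 3: insert c.com -> 10.0.0.6 (expiry=8+9=17). clock=8
Op 4: tick 2 -> clock=10.
Op 5: tick 9 -> clock=19. purged={b.com,c.com}
Op 6: insert a.com -> 10.0.0.1 (expiry=19+9=28). clock=19
Op 7: tick 1 -> clock=20.
Op 8: tick 2 -> clock=22.
Op 9: insert c.com -> 10.0.0.3 (expiry=22+4=26). clock=22
Op 10: insert b.com -> 10.0.0.1 (expiry=22+5=27). clock=22
Op 11: insert b.com -> 10.0.0.6 (expiry=22+2=24). clock=22
Op 12: tick 1 -> clock=23.
Op 13: insert c.com -> 10.0.0.6 (expiry=23+2=25). clock=23
Op 14: insert b.com -> 10.0.0.5 (expiry=23+10=33). clock=23
Op 15: tick 5 -> clock=28. purged={a.com,c.com}
Op 16: tick 1 -> clock=29.
Op 17: insert c.com -> 10.0.0.6 (expiry=29+9=38). clock=29
Op 18: tick 6 -> clock=35. purged={b.com}
Op 19: insert a.com -> 10.0.0.2 (expiry=35+8=43). clock=35
Final cache (unexpired): {a.com,c.com} -> size=2

Answer: 2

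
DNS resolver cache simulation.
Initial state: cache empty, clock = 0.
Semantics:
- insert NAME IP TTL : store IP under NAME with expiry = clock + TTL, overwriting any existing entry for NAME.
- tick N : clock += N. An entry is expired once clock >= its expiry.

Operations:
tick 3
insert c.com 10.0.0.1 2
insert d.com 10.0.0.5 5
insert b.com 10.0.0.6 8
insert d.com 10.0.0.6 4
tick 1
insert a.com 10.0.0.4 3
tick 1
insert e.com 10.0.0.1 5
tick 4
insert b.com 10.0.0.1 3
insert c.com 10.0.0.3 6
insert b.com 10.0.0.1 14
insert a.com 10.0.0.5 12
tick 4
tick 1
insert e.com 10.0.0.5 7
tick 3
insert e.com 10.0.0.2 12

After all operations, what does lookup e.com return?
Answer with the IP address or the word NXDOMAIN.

Answer: 10.0.0.2

Derivation:
Op 1: tick 3 -> clock=3.
Op 2: insert c.com -> 10.0.0.1 (expiry=3+2=5). clock=3
Op 3: insert d.com -> 10.0.0.5 (expiry=3+5=8). clock=3
Op 4: insert b.com -> 10.0.0.6 (expiry=3+8=11). clock=3
Op 5: insert d.com -> 10.0.0.6 (expiry=3+4=7). clock=3
Op 6: tick 1 -> clock=4.
Op 7: insert a.com -> 10.0.0.4 (expiry=4+3=7). clock=4
Op 8: tick 1 -> clock=5. purged={c.com}
Op 9: insert e.com -> 10.0.0.1 (expiry=5+5=10). clock=5
Op 10: tick 4 -> clock=9. purged={a.com,d.com}
Op 11: insert b.com -> 10.0.0.1 (expiry=9+3=12). clock=9
Op 12: insert c.com -> 10.0.0.3 (expiry=9+6=15). clock=9
Op 13: insert b.com -> 10.0.0.1 (expiry=9+14=23). clock=9
Op 14: insert a.com -> 10.0.0.5 (expiry=9+12=21). clock=9
Op 15: tick 4 -> clock=13. purged={e.com}
Op 16: tick 1 -> clock=14.
Op 17: insert e.com -> 10.0.0.5 (expiry=14+7=21). clock=14
Op 18: tick 3 -> clock=17. purged={c.com}
Op 19: insert e.com -> 10.0.0.2 (expiry=17+12=29). clock=17
lookup e.com: present, ip=10.0.0.2 expiry=29 > clock=17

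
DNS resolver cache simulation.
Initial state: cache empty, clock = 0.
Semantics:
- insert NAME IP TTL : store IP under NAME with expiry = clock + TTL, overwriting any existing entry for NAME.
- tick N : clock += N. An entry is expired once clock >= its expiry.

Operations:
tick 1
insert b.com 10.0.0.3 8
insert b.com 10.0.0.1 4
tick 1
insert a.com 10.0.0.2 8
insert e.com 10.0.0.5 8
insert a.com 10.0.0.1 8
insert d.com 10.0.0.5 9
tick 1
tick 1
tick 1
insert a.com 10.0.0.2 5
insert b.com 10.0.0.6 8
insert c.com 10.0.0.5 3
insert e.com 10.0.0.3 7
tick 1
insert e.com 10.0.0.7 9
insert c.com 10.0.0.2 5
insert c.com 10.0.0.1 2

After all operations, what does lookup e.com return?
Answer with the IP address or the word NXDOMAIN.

Op 1: tick 1 -> clock=1.
Op 2: insert b.com -> 10.0.0.3 (expiry=1+8=9). clock=1
Op 3: insert b.com -> 10.0.0.1 (expiry=1+4=5). clock=1
Op 4: tick 1 -> clock=2.
Op 5: insert a.com -> 10.0.0.2 (expiry=2+8=10). clock=2
Op 6: insert e.com -> 10.0.0.5 (expiry=2+8=10). clock=2
Op 7: insert a.com -> 10.0.0.1 (expiry=2+8=10). clock=2
Op 8: insert d.com -> 10.0.0.5 (expiry=2+9=11). clock=2
Op 9: tick 1 -> clock=3.
Op 10: tick 1 -> clock=4.
Op 11: tick 1 -> clock=5. purged={b.com}
Op 12: insert a.com -> 10.0.0.2 (expiry=5+5=10). clock=5
Op 13: insert b.com -> 10.0.0.6 (expiry=5+8=13). clock=5
Op 14: insert c.com -> 10.0.0.5 (expiry=5+3=8). clock=5
Op 15: insert e.com -> 10.0.0.3 (expiry=5+7=12). clock=5
Op 16: tick 1 -> clock=6.
Op 17: insert e.com -> 10.0.0.7 (expiry=6+9=15). clock=6
Op 18: insert c.com -> 10.0.0.2 (expiry=6+5=11). clock=6
Op 19: insert c.com -> 10.0.0.1 (expiry=6+2=8). clock=6
lookup e.com: present, ip=10.0.0.7 expiry=15 > clock=6

Answer: 10.0.0.7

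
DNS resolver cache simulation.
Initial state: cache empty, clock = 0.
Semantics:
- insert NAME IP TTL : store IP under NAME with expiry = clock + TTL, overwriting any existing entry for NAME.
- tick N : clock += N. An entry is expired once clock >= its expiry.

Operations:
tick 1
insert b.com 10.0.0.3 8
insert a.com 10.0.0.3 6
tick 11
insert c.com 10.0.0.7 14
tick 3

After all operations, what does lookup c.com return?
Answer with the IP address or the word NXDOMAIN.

Answer: 10.0.0.7

Derivation:
Op 1: tick 1 -> clock=1.
Op 2: insert b.com -> 10.0.0.3 (expiry=1+8=9). clock=1
Op 3: insert a.com -> 10.0.0.3 (expiry=1+6=7). clock=1
Op 4: tick 11 -> clock=12. purged={a.com,b.com}
Op 5: insert c.com -> 10.0.0.7 (expiry=12+14=26). clock=12
Op 6: tick 3 -> clock=15.
lookup c.com: present, ip=10.0.0.7 expiry=26 > clock=15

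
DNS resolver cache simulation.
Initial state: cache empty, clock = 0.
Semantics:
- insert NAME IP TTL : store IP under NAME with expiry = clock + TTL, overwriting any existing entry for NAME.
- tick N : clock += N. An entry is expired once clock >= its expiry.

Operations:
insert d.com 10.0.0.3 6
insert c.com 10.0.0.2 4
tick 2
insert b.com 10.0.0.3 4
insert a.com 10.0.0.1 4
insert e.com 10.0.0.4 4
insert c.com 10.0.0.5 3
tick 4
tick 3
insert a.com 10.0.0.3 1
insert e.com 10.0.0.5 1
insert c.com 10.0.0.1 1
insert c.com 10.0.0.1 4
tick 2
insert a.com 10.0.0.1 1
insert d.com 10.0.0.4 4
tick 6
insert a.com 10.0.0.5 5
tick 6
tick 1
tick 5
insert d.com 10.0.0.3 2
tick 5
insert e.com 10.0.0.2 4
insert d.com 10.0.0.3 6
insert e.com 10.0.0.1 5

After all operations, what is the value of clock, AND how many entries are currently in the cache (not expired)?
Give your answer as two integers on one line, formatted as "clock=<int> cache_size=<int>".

Answer: clock=34 cache_size=2

Derivation:
Op 1: insert d.com -> 10.0.0.3 (expiry=0+6=6). clock=0
Op 2: insert c.com -> 10.0.0.2 (expiry=0+4=4). clock=0
Op 3: tick 2 -> clock=2.
Op 4: insert b.com -> 10.0.0.3 (expiry=2+4=6). clock=2
Op 5: insert a.com -> 10.0.0.1 (expiry=2+4=6). clock=2
Op 6: insert e.com -> 10.0.0.4 (expiry=2+4=6). clock=2
Op 7: insert c.com -> 10.0.0.5 (expiry=2+3=5). clock=2
Op 8: tick 4 -> clock=6. purged={a.com,b.com,c.com,d.com,e.com}
Op 9: tick 3 -> clock=9.
Op 10: insert a.com -> 10.0.0.3 (expiry=9+1=10). clock=9
Op 11: insert e.com -> 10.0.0.5 (expiry=9+1=10). clock=9
Op 12: insert c.com -> 10.0.0.1 (expiry=9+1=10). clock=9
Op 13: insert c.com -> 10.0.0.1 (expiry=9+4=13). clock=9
Op 14: tick 2 -> clock=11. purged={a.com,e.com}
Op 15: insert a.com -> 10.0.0.1 (expiry=11+1=12). clock=11
Op 16: insert d.com -> 10.0.0.4 (expiry=11+4=15). clock=11
Op 17: tick 6 -> clock=17. purged={a.com,c.com,d.com}
Op 18: insert a.com -> 10.0.0.5 (expiry=17+5=22). clock=17
Op 19: tick 6 -> clock=23. purged={a.com}
Op 20: tick 1 -> clock=24.
Op 21: tick 5 -> clock=29.
Op 22: insert d.com -> 10.0.0.3 (expiry=29+2=31). clock=29
Op 23: tick 5 -> clock=34. purged={d.com}
Op 24: insert e.com -> 10.0.0.2 (expiry=34+4=38). clock=34
Op 25: insert d.com -> 10.0.0.3 (expiry=34+6=40). clock=34
Op 26: insert e.com -> 10.0.0.1 (expiry=34+5=39). clock=34
Final clock = 34
Final cache (unexpired): {d.com,e.com} -> size=2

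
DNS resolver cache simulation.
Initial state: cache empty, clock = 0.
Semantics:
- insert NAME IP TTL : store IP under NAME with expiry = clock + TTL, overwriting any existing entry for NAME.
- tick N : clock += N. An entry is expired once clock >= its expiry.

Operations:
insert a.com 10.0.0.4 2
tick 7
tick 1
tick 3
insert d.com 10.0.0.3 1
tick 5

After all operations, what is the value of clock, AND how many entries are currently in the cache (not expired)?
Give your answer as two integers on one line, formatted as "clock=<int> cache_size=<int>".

Answer: clock=16 cache_size=0

Derivation:
Op 1: insert a.com -> 10.0.0.4 (expiry=0+2=2). clock=0
Op 2: tick 7 -> clock=7. purged={a.com}
Op 3: tick 1 -> clock=8.
Op 4: tick 3 -> clock=11.
Op 5: insert d.com -> 10.0.0.3 (expiry=11+1=12). clock=11
Op 6: tick 5 -> clock=16. purged={d.com}
Final clock = 16
Final cache (unexpired): {} -> size=0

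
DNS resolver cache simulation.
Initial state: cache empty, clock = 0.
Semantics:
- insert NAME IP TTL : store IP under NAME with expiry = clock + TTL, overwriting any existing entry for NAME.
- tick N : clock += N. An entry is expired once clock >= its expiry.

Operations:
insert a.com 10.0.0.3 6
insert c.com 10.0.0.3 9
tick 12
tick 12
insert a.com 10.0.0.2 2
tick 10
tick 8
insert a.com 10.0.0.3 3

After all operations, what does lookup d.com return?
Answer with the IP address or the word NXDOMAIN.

Op 1: insert a.com -> 10.0.0.3 (expiry=0+6=6). clock=0
Op 2: insert c.com -> 10.0.0.3 (expiry=0+9=9). clock=0
Op 3: tick 12 -> clock=12. purged={a.com,c.com}
Op 4: tick 12 -> clock=24.
Op 5: insert a.com -> 10.0.0.2 (expiry=24+2=26). clock=24
Op 6: tick 10 -> clock=34. purged={a.com}
Op 7: tick 8 -> clock=42.
Op 8: insert a.com -> 10.0.0.3 (expiry=42+3=45). clock=42
lookup d.com: not in cache (expired or never inserted)

Answer: NXDOMAIN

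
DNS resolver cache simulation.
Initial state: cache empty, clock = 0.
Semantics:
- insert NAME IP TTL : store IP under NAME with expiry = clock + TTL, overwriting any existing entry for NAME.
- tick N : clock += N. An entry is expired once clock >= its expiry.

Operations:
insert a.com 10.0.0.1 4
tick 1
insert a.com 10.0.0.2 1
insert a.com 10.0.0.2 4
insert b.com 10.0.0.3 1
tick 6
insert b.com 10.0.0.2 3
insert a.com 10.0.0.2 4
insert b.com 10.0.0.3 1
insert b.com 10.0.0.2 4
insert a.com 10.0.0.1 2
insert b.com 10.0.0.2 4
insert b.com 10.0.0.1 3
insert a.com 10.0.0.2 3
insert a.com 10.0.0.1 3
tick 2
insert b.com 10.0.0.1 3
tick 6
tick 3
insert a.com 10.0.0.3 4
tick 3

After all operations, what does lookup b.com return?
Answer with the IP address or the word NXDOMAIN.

Op 1: insert a.com -> 10.0.0.1 (expiry=0+4=4). clock=0
Op 2: tick 1 -> clock=1.
Op 3: insert a.com -> 10.0.0.2 (expiry=1+1=2). clock=1
Op 4: insert a.com -> 10.0.0.2 (expiry=1+4=5). clock=1
Op 5: insert b.com -> 10.0.0.3 (expiry=1+1=2). clock=1
Op 6: tick 6 -> clock=7. purged={a.com,b.com}
Op 7: insert b.com -> 10.0.0.2 (expiry=7+3=10). clock=7
Op 8: insert a.com -> 10.0.0.2 (expiry=7+4=11). clock=7
Op 9: insert b.com -> 10.0.0.3 (expiry=7+1=8). clock=7
Op 10: insert b.com -> 10.0.0.2 (expiry=7+4=11). clock=7
Op 11: insert a.com -> 10.0.0.1 (expiry=7+2=9). clock=7
Op 12: insert b.com -> 10.0.0.2 (expiry=7+4=11). clock=7
Op 13: insert b.com -> 10.0.0.1 (expiry=7+3=10). clock=7
Op 14: insert a.com -> 10.0.0.2 (expiry=7+3=10). clock=7
Op 15: insert a.com -> 10.0.0.1 (expiry=7+3=10). clock=7
Op 16: tick 2 -> clock=9.
Op 17: insert b.com -> 10.0.0.1 (expiry=9+3=12). clock=9
Op 18: tick 6 -> clock=15. purged={a.com,b.com}
Op 19: tick 3 -> clock=18.
Op 20: insert a.com -> 10.0.0.3 (expiry=18+4=22). clock=18
Op 21: tick 3 -> clock=21.
lookup b.com: not in cache (expired or never inserted)

Answer: NXDOMAIN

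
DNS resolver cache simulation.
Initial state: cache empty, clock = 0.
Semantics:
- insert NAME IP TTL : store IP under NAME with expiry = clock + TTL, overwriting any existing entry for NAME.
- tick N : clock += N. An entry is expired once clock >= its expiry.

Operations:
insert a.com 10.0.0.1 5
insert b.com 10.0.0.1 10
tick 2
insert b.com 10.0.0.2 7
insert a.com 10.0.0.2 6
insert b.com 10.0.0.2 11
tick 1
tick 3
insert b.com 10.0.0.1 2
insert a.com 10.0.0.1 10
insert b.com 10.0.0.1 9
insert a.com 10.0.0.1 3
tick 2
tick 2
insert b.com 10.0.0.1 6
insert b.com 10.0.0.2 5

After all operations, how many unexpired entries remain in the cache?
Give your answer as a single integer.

Answer: 1

Derivation:
Op 1: insert a.com -> 10.0.0.1 (expiry=0+5=5). clock=0
Op 2: insert b.com -> 10.0.0.1 (expiry=0+10=10). clock=0
Op 3: tick 2 -> clock=2.
Op 4: insert b.com -> 10.0.0.2 (expiry=2+7=9). clock=2
Op 5: insert a.com -> 10.0.0.2 (expiry=2+6=8). clock=2
Op 6: insert b.com -> 10.0.0.2 (expiry=2+11=13). clock=2
Op 7: tick 1 -> clock=3.
Op 8: tick 3 -> clock=6.
Op 9: insert b.com -> 10.0.0.1 (expiry=6+2=8). clock=6
Op 10: insert a.com -> 10.0.0.1 (expiry=6+10=16). clock=6
Op 11: insert b.com -> 10.0.0.1 (expiry=6+9=15). clock=6
Op 12: insert a.com -> 10.0.0.1 (expiry=6+3=9). clock=6
Op 13: tick 2 -> clock=8.
Op 14: tick 2 -> clock=10. purged={a.com}
Op 15: insert b.com -> 10.0.0.1 (expiry=10+6=16). clock=10
Op 16: insert b.com -> 10.0.0.2 (expiry=10+5=15). clock=10
Final cache (unexpired): {b.com} -> size=1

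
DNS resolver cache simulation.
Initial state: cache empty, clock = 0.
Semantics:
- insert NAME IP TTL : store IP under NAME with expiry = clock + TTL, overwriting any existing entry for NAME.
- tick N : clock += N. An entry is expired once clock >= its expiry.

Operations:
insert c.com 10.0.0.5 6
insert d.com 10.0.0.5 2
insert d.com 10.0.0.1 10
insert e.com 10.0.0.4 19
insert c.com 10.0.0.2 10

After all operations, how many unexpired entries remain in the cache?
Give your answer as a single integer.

Op 1: insert c.com -> 10.0.0.5 (expiry=0+6=6). clock=0
Op 2: insert d.com -> 10.0.0.5 (expiry=0+2=2). clock=0
Op 3: insert d.com -> 10.0.0.1 (expiry=0+10=10). clock=0
Op 4: insert e.com -> 10.0.0.4 (expiry=0+19=19). clock=0
Op 5: insert c.com -> 10.0.0.2 (expiry=0+10=10). clock=0
Final cache (unexpired): {c.com,d.com,e.com} -> size=3

Answer: 3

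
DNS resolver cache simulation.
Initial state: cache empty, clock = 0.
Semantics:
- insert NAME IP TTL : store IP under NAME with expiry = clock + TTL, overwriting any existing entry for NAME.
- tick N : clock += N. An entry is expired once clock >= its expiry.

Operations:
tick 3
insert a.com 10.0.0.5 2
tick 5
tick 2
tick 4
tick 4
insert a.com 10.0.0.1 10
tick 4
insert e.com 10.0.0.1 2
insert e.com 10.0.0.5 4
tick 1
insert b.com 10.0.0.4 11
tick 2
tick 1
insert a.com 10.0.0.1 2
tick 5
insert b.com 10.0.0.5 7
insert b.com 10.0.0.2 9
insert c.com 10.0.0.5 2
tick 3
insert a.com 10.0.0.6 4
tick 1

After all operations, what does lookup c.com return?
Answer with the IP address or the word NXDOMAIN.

Op 1: tick 3 -> clock=3.
Op 2: insert a.com -> 10.0.0.5 (expiry=3+2=5). clock=3
Op 3: tick 5 -> clock=8. purged={a.com}
Op 4: tick 2 -> clock=10.
Op 5: tick 4 -> clock=14.
Op 6: tick 4 -> clock=18.
Op 7: insert a.com -> 10.0.0.1 (expiry=18+10=28). clock=18
Op 8: tick 4 -> clock=22.
Op 9: insert e.com -> 10.0.0.1 (expiry=22+2=24). clock=22
Op 10: insert e.com -> 10.0.0.5 (expiry=22+4=26). clock=22
Op 11: tick 1 -> clock=23.
Op 12: insert b.com -> 10.0.0.4 (expiry=23+11=34). clock=23
Op 13: tick 2 -> clock=25.
Op 14: tick 1 -> clock=26. purged={e.com}
Op 15: insert a.com -> 10.0.0.1 (expiry=26+2=28). clock=26
Op 16: tick 5 -> clock=31. purged={a.com}
Op 17: insert b.com -> 10.0.0.5 (expiry=31+7=38). clock=31
Op 18: insert b.com -> 10.0.0.2 (expiry=31+9=40). clock=31
Op 19: insert c.com -> 10.0.0.5 (expiry=31+2=33). clock=31
Op 20: tick 3 -> clock=34. purged={c.com}
Op 21: insert a.com -> 10.0.0.6 (expiry=34+4=38). clock=34
Op 22: tick 1 -> clock=35.
lookup c.com: not in cache (expired or never inserted)

Answer: NXDOMAIN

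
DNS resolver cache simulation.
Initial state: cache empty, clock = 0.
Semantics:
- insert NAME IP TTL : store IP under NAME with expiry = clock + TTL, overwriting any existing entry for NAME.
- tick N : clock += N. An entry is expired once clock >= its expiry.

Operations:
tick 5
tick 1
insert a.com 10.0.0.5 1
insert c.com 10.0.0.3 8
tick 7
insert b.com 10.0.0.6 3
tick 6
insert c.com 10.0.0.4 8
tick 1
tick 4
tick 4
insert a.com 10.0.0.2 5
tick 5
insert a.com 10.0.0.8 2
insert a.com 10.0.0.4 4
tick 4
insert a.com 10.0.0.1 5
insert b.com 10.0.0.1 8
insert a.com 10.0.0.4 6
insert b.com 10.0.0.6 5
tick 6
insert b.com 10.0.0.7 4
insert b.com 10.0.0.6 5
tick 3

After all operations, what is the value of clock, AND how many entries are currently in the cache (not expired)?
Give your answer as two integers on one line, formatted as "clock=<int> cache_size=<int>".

Answer: clock=46 cache_size=1

Derivation:
Op 1: tick 5 -> clock=5.
Op 2: tick 1 -> clock=6.
Op 3: insert a.com -> 10.0.0.5 (expiry=6+1=7). clock=6
Op 4: insert c.com -> 10.0.0.3 (expiry=6+8=14). clock=6
Op 5: tick 7 -> clock=13. purged={a.com}
Op 6: insert b.com -> 10.0.0.6 (expiry=13+3=16). clock=13
Op 7: tick 6 -> clock=19. purged={b.com,c.com}
Op 8: insert c.com -> 10.0.0.4 (expiry=19+8=27). clock=19
Op 9: tick 1 -> clock=20.
Op 10: tick 4 -> clock=24.
Op 11: tick 4 -> clock=28. purged={c.com}
Op 12: insert a.com -> 10.0.0.2 (expiry=28+5=33). clock=28
Op 13: tick 5 -> clock=33. purged={a.com}
Op 14: insert a.com -> 10.0.0.8 (expiry=33+2=35). clock=33
Op 15: insert a.com -> 10.0.0.4 (expiry=33+4=37). clock=33
Op 16: tick 4 -> clock=37. purged={a.com}
Op 17: insert a.com -> 10.0.0.1 (expiry=37+5=42). clock=37
Op 18: insert b.com -> 10.0.0.1 (expiry=37+8=45). clock=37
Op 19: insert a.com -> 10.0.0.4 (expiry=37+6=43). clock=37
Op 20: insert b.com -> 10.0.0.6 (expiry=37+5=42). clock=37
Op 21: tick 6 -> clock=43. purged={a.com,b.com}
Op 22: insert b.com -> 10.0.0.7 (expiry=43+4=47). clock=43
Op 23: insert b.com -> 10.0.0.6 (expiry=43+5=48). clock=43
Op 24: tick 3 -> clock=46.
Final clock = 46
Final cache (unexpired): {b.com} -> size=1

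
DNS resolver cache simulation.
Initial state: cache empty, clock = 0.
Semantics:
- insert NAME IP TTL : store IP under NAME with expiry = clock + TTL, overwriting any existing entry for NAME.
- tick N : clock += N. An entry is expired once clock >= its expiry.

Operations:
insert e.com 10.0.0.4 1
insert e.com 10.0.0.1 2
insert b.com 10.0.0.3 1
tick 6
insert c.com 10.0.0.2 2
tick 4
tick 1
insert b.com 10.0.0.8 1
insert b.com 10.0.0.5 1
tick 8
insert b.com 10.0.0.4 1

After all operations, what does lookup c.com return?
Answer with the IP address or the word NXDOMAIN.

Answer: NXDOMAIN

Derivation:
Op 1: insert e.com -> 10.0.0.4 (expiry=0+1=1). clock=0
Op 2: insert e.com -> 10.0.0.1 (expiry=0+2=2). clock=0
Op 3: insert b.com -> 10.0.0.3 (expiry=0+1=1). clock=0
Op 4: tick 6 -> clock=6. purged={b.com,e.com}
Op 5: insert c.com -> 10.0.0.2 (expiry=6+2=8). clock=6
Op 6: tick 4 -> clock=10. purged={c.com}
Op 7: tick 1 -> clock=11.
Op 8: insert b.com -> 10.0.0.8 (expiry=11+1=12). clock=11
Op 9: insert b.com -> 10.0.0.5 (expiry=11+1=12). clock=11
Op 10: tick 8 -> clock=19. purged={b.com}
Op 11: insert b.com -> 10.0.0.4 (expiry=19+1=20). clock=19
lookup c.com: not in cache (expired or never inserted)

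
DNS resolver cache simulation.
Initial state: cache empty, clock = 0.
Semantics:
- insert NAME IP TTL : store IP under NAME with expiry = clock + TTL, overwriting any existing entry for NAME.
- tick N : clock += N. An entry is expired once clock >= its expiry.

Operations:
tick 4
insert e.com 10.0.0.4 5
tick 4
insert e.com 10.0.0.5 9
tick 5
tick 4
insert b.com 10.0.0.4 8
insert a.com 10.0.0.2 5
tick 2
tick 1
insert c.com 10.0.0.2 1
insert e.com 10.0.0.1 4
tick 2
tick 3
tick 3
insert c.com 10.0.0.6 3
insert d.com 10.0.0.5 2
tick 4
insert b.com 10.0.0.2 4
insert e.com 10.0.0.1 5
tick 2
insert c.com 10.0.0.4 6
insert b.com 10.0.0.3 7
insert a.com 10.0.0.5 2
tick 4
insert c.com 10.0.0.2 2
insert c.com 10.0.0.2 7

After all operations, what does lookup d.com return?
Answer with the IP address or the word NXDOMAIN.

Answer: NXDOMAIN

Derivation:
Op 1: tick 4 -> clock=4.
Op 2: insert e.com -> 10.0.0.4 (expiry=4+5=9). clock=4
Op 3: tick 4 -> clock=8.
Op 4: insert e.com -> 10.0.0.5 (expiry=8+9=17). clock=8
Op 5: tick 5 -> clock=13.
Op 6: tick 4 -> clock=17. purged={e.com}
Op 7: insert b.com -> 10.0.0.4 (expiry=17+8=25). clock=17
Op 8: insert a.com -> 10.0.0.2 (expiry=17+5=22). clock=17
Op 9: tick 2 -> clock=19.
Op 10: tick 1 -> clock=20.
Op 11: insert c.com -> 10.0.0.2 (expiry=20+1=21). clock=20
Op 12: insert e.com -> 10.0.0.1 (expiry=20+4=24). clock=20
Op 13: tick 2 -> clock=22. purged={a.com,c.com}
Op 14: tick 3 -> clock=25. purged={b.com,e.com}
Op 15: tick 3 -> clock=28.
Op 16: insert c.com -> 10.0.0.6 (expiry=28+3=31). clock=28
Op 17: insert d.com -> 10.0.0.5 (expiry=28+2=30). clock=28
Op 18: tick 4 -> clock=32. purged={c.com,d.com}
Op 19: insert b.com -> 10.0.0.2 (expiry=32+4=36). clock=32
Op 20: insert e.com -> 10.0.0.1 (expiry=32+5=37). clock=32
Op 21: tick 2 -> clock=34.
Op 22: insert c.com -> 10.0.0.4 (expiry=34+6=40). clock=34
Op 23: insert b.com -> 10.0.0.3 (expiry=34+7=41). clock=34
Op 24: insert a.com -> 10.0.0.5 (expiry=34+2=36). clock=34
Op 25: tick 4 -> clock=38. purged={a.com,e.com}
Op 26: insert c.com -> 10.0.0.2 (expiry=38+2=40). clock=38
Op 27: insert c.com -> 10.0.0.2 (expiry=38+7=45). clock=38
lookup d.com: not in cache (expired or never inserted)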